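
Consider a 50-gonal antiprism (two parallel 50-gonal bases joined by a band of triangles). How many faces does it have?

102

An antiprism on an n-gon has two n-gon caps and 2n triangles: V = 2·50 = 100, E = 4·50 = 200, F = 2·50 + 2 = 102.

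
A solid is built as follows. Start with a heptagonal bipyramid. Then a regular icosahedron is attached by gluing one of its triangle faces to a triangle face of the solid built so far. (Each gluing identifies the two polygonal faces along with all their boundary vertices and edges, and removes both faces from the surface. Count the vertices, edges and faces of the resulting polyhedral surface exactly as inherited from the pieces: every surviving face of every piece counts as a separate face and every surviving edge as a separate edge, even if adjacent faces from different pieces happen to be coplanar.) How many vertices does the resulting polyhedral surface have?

A heptagonal bipyramid: V=9, E=21, F=14.
Attach a regular icosahedron (V=12, E=30, F=20) along a 3-gon: merge 3 vertices and 3 edges, delete both glued faces → V=18, E=48, F=32.
Check: V − E + F = 18 − 48 + 32 = 2.

18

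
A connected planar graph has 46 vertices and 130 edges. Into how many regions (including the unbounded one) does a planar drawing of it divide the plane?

86

Euler's formula for a connected plane graph: V − E + F = 2, so F = 2 − 46 + 130 = 86.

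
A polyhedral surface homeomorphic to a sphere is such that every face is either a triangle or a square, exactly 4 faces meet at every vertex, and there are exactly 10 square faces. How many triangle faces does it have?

8

Let x be the number of triangles; then F = 10 + x.
Edge–face incidences: 2E = 4·10 + 3·x = 40 + 3x.
Every vertex has degree 4, so 4V = 2E.
Euler: V − E + F = 2 ⇒ (2E)/4 − E + (10 + x) = 2.
Multiply by 8: 2·(2E) − 4·(2E) + 8·(10 + x) = 16, i.e. 80 + 8x − 2·(40 + 3x) = 16.
Collecting terms: 2x = 16, so x = 8.
Then 2E = 40 + 3·8 = 64, so E = 32, V = 2E/4 = 16, F = 10 + 8 = 18.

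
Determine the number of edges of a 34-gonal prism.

102

A prism on an n-gon has two n-gon bases and n rectangular sides: V = 2·34 = 68, E = 3·34 = 102, F = 34 + 2 = 36.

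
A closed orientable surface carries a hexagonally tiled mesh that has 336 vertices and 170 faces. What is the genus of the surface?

3

Every face is a hexagon, so 2E = 6·170 = 1020, giving E = 510.
χ = V − E + F = 336 − 510 + 170 = -4.
For a closed orientable surface χ = 2 − 2g, so g = (2 − (-4))/2 = 3.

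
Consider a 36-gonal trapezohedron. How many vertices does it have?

74

The n-trapezohedron (dual of the n-antiprism) has V = 2·36 + 2 = 74, E = 4·36 = 144, F = 2·36 = 72.
Check: V − E + F = 74 − 144 + 72 = 2.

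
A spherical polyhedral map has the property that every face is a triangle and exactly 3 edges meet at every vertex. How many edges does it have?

Each face has 3 edges and each edge borders two faces, so 2E = 3F.
Each vertex has degree 3, so 3V = 2E and hence V = 3F/3.
Euler: V − E + F = 2 ⇒ (3F/3) − (3F/2) + F = 2.
Multiply by 6: (6 − 9 + 6)F = 12, i.e. 3F = 12.
So F = 4, E = 3·4/2 = 6, V = 3·4/3 = 4.

6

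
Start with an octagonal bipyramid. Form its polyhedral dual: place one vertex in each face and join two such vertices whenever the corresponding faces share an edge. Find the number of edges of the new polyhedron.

The base solid has V = 10, E = 24, F = 16.
The dual swaps V and F and preserves E: V′ = F = 16, E′ = E = 24, F′ = V = 10.

24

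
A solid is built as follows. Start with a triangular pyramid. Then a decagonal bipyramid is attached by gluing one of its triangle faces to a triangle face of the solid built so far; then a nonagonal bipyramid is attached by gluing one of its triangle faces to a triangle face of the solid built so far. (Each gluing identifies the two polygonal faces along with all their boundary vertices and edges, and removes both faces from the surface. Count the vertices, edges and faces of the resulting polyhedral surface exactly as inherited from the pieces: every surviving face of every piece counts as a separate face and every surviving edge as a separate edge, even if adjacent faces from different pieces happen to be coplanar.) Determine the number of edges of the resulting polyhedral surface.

A triangular pyramid: V=4, E=6, F=4.
Attach a decagonal bipyramid (V=12, E=30, F=20) along a 3-gon: merge 3 vertices and 3 edges, delete both glued faces → V=13, E=33, F=22.
Attach a nonagonal bipyramid (V=11, E=27, F=18) along a 3-gon: merge 3 vertices and 3 edges, delete both glued faces → V=21, E=57, F=38.
Check: V − E + F = 21 − 57 + 38 = 2.

57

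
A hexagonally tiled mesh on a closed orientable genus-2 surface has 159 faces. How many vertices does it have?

χ = 2 − 2·2 = -2, and every face is a hexagon so 6F = 2E.
E = 6·159/2 = 477. Then V = -2 + E − F = -2 + 477 − 159 = 316.

316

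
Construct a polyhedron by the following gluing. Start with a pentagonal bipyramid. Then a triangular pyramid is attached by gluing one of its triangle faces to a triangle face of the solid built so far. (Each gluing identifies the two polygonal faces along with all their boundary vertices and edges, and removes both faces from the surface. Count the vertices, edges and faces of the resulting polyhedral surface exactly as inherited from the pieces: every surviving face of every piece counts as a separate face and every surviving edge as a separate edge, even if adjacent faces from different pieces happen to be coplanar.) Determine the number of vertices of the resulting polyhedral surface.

8

A pentagonal bipyramid: V=7, E=15, F=10.
Attach a triangular pyramid (V=4, E=6, F=4) along a 3-gon: merge 3 vertices and 3 edges, delete both glued faces → V=8, E=18, F=12.
Check: V − E + F = 8 − 18 + 12 = 2.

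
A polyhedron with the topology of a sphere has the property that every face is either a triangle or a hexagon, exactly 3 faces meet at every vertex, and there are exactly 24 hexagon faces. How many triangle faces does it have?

Let x be the number of triangles; then F = 24 + x.
Edge–face incidences: 2E = 6·24 + 3·x = 144 + 3x.
Every vertex has degree 3, so 3V = 2E.
Euler: V − E + F = 2 ⇒ (2E)/3 − E + (24 + x) = 2.
Multiply by 6: 2·(2E) − 3·(2E) + 6·(24 + x) = 12, i.e. 144 + 6x − (144 + 3x) = 12.
Collecting terms: 3x = 12, so x = 4.
Then 2E = 144 + 3·4 = 156, so E = 78, V = 2E/3 = 52, F = 24 + 4 = 28.

4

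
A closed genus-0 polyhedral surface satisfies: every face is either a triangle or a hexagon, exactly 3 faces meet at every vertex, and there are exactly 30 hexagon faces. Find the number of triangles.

Let x be the number of triangles; then F = 30 + x.
Edge–face incidences: 2E = 6·30 + 3·x = 180 + 3x.
Every vertex has degree 3, so 3V = 2E.
Euler: V − E + F = 2 ⇒ (2E)/3 − E + (30 + x) = 2.
Multiply by 6: 2·(2E) − 3·(2E) + 6·(30 + x) = 12, i.e. 180 + 6x − (180 + 3x) = 12.
Collecting terms: 3x = 12, so x = 4.
Then 2E = 180 + 3·4 = 192, so E = 96, V = 2E/3 = 64, F = 30 + 4 = 34.

4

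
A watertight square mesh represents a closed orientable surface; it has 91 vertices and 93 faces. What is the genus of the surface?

Every face is a square, so 2E = 4·93 = 372, giving E = 186.
χ = V − E + F = 91 − 186 + 93 = -2.
For a closed orientable surface χ = 2 − 2g, so g = (2 − (-2))/2 = 2.

2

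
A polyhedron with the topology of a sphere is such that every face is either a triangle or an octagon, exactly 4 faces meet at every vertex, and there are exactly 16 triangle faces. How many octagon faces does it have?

Let x be the number of octagons; then F = 16 + x.
Edge–face incidences: 2E = 3·16 + 8·x = 48 + 8x.
Every vertex has degree 4, so 4V = 2E.
Euler: V − E + F = 2 ⇒ (2E)/4 − E + (16 + x) = 2.
Multiply by 8: 2·(2E) − 4·(2E) + 8·(16 + x) = 16, i.e. 128 + 8x − 2·(48 + 8x) = 16.
Collecting terms: −8x + 32 = 16, so −8x = −16, so x = 2.
Then 2E = 48 + 8·2 = 64, so E = 32, V = 2E/4 = 16, F = 16 + 2 = 18.

2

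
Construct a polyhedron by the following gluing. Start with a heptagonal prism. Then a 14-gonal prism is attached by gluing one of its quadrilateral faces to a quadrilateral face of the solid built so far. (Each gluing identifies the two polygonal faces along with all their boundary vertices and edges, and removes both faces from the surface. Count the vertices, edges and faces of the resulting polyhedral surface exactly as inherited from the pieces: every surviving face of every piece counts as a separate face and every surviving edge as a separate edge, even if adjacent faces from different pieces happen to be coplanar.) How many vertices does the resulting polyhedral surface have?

38

A heptagonal prism: V=14, E=21, F=9.
Attach a 14-gonal prism (V=28, E=42, F=16) along a 4-gon: merge 4 vertices and 4 edges, delete both glued faces → V=38, E=59, F=23.
Check: V − E + F = 38 − 59 + 23 = 2.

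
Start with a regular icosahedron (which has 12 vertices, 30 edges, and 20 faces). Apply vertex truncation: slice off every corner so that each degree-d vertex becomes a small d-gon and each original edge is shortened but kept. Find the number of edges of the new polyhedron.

Truncation replaces each original edge-end by a new vertex, so V′ = 2E = 60.
Each original edge survives, and each old vertex of degree d contributes d new edges; summing degrees gives Σd = 2E, so E′ = E + 2E = 3E = 90.
Each original face survives and each original vertex becomes one new face: F′ = F + V = 32.

90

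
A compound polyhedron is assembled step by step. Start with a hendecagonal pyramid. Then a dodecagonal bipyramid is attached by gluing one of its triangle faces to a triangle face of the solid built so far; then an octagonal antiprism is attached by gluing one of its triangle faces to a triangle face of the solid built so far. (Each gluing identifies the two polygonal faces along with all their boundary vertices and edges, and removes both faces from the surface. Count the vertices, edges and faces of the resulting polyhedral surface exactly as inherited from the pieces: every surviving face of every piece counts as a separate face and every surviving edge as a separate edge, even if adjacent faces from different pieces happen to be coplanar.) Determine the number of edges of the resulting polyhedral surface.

84

A hendecagonal pyramid: V=12, E=22, F=12.
Attach a dodecagonal bipyramid (V=14, E=36, F=24) along a 3-gon: merge 3 vertices and 3 edges, delete both glued faces → V=23, E=55, F=34.
Attach an octagonal antiprism (V=16, E=32, F=18) along a 3-gon: merge 3 vertices and 3 edges, delete both glued faces → V=36, E=84, F=50.
Check: V − E + F = 36 − 84 + 50 = 2.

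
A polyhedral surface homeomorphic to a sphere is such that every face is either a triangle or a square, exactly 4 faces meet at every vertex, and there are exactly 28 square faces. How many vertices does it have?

Let x be the number of triangles; then F = 28 + x.
Edge–face incidences: 2E = 4·28 + 3·x = 112 + 3x.
Every vertex has degree 4, so 4V = 2E.
Euler: V − E + F = 2 ⇒ (2E)/4 − E + (28 + x) = 2.
Multiply by 8: 2·(2E) − 4·(2E) + 8·(28 + x) = 16, i.e. 224 + 8x − 2·(112 + 3x) = 16.
Collecting terms: 2x = 16, so x = 8.
Then 2E = 112 + 3·8 = 136, so E = 68, V = 2E/4 = 34, F = 28 + 8 = 36.

34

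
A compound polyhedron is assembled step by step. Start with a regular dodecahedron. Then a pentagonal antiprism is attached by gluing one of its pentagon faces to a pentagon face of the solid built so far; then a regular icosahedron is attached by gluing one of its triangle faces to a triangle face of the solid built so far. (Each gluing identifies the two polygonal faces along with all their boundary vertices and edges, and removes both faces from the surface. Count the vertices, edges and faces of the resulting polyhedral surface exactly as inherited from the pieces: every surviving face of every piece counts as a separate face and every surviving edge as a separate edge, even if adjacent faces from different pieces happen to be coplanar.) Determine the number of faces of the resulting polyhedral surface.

A regular dodecahedron: V=20, E=30, F=12.
Attach a pentagonal antiprism (V=10, E=20, F=12) along a 5-gon: merge 5 vertices and 5 edges, delete both glued faces → V=25, E=45, F=22.
Attach a regular icosahedron (V=12, E=30, F=20) along a 3-gon: merge 3 vertices and 3 edges, delete both glued faces → V=34, E=72, F=40.
Check: V − E + F = 34 − 72 + 40 = 2.

40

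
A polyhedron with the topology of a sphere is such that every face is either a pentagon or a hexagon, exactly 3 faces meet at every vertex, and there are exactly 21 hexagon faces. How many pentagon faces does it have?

Let x be the number of pentagons; then F = 21 + x.
Edge–face incidences: 2E = 6·21 + 5·x = 126 + 5x.
Every vertex has degree 3, so 3V = 2E.
Euler: V − E + F = 2 ⇒ (2E)/3 − E + (21 + x) = 2.
Multiply by 6: 2·(2E) − 3·(2E) + 6·(21 + x) = 12, i.e. 126 + 6x − (126 + 5x) = 12.
Collecting terms: x = 12.
Then 2E = 126 + 5·12 = 186, so E = 93, V = 2E/3 = 62, F = 21 + 12 = 33.

12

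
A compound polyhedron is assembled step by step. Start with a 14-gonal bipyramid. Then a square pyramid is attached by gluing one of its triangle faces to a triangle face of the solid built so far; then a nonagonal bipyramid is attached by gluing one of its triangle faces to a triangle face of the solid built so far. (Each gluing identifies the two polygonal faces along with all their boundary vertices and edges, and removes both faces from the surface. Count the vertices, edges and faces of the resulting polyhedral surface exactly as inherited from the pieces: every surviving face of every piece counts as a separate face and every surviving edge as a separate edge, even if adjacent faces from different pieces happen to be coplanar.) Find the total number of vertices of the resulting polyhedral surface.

A 14-gonal bipyramid: V=16, E=42, F=28.
Attach a square pyramid (V=5, E=8, F=5) along a 3-gon: merge 3 vertices and 3 edges, delete both glued faces → V=18, E=47, F=31.
Attach a nonagonal bipyramid (V=11, E=27, F=18) along a 3-gon: merge 3 vertices and 3 edges, delete both glued faces → V=26, E=71, F=47.
Check: V − E + F = 26 − 71 + 47 = 2.

26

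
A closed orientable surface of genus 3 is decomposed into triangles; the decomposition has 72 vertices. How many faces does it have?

152

χ = 2 − 2·3 = -4, and every face is a triangle so 3F = 2E.
V − E + F = -4 with E = 3F/2 gives 72 − (3/2 − 1)·F = -4, so F = 152 and E = 228.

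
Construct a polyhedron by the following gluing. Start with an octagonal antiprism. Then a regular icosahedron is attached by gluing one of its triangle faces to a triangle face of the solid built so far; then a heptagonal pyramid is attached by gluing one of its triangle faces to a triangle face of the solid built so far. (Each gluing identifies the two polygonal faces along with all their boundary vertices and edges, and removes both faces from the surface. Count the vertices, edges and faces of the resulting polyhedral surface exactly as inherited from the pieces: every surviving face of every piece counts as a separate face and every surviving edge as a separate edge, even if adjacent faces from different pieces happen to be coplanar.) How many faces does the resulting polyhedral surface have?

42

An octagonal antiprism: V=16, E=32, F=18.
Attach a regular icosahedron (V=12, E=30, F=20) along a 3-gon: merge 3 vertices and 3 edges, delete both glued faces → V=25, E=59, F=36.
Attach a heptagonal pyramid (V=8, E=14, F=8) along a 3-gon: merge 3 vertices and 3 edges, delete both glued faces → V=30, E=70, F=42.
Check: V − E + F = 30 − 70 + 42 = 2.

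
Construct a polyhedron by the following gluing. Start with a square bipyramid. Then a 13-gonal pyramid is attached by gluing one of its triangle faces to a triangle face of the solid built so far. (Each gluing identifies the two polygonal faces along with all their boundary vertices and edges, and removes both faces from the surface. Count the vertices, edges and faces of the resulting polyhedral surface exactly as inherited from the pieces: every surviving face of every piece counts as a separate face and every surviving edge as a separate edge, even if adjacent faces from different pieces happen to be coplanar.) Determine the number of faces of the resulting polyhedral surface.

20

A square bipyramid: V=6, E=12, F=8.
Attach a 13-gonal pyramid (V=14, E=26, F=14) along a 3-gon: merge 3 vertices and 3 edges, delete both glued faces → V=17, E=35, F=20.
Check: V − E + F = 17 − 35 + 20 = 2.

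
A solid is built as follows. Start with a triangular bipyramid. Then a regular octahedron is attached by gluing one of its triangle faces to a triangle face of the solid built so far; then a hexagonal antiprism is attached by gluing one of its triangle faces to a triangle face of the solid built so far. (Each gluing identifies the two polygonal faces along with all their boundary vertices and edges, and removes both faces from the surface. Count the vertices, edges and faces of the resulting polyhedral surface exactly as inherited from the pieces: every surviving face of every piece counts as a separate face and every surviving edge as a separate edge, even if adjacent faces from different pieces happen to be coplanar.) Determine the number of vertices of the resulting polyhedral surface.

17

A triangular bipyramid: V=5, E=9, F=6.
Attach a regular octahedron (V=6, E=12, F=8) along a 3-gon: merge 3 vertices and 3 edges, delete both glued faces → V=8, E=18, F=12.
Attach a hexagonal antiprism (V=12, E=24, F=14) along a 3-gon: merge 3 vertices and 3 edges, delete both glued faces → V=17, E=39, F=24.
Check: V − E + F = 17 − 39 + 24 = 2.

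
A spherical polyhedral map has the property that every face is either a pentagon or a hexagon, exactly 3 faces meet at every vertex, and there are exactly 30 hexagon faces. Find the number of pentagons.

12

Let x be the number of pentagons; then F = 30 + x.
Edge–face incidences: 2E = 6·30 + 5·x = 180 + 5x.
Every vertex has degree 3, so 3V = 2E.
Euler: V − E + F = 2 ⇒ (2E)/3 − E + (30 + x) = 2.
Multiply by 6: 2·(2E) − 3·(2E) + 6·(30 + x) = 12, i.e. 180 + 6x − (180 + 5x) = 12.
Collecting terms: x = 12.
Then 2E = 180 + 5·12 = 240, so E = 120, V = 2E/3 = 80, F = 30 + 12 = 42.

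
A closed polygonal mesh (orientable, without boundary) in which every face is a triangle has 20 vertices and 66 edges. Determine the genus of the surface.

2

Every face is a triangle and each edge borders two faces, so 3F = 2·66, giving F = 44.
χ = V − E + F = 20 − 66 + 44 = -2.
For a closed orientable surface χ = 2 − 2g, so g = (2 − (-2))/2 = 2.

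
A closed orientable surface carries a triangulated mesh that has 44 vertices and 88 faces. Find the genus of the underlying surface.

Every face is a triangle, so 2E = 3·88 = 264, giving E = 132.
χ = V − E + F = 44 − 132 + 88 = 0.
For a closed orientable surface χ = 2 − 2g, so g = (2 − (0))/2 = 1.

1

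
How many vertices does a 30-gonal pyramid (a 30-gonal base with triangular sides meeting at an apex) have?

A pyramid on an n-gon base has one n-gon and n triangles: V = 30 + 1 = 31, E = 2·30 = 60, F = 30 + 1 = 31.

31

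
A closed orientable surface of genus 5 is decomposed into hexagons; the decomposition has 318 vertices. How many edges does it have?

489

χ = 2 − 2·5 = -8, and every face is a hexagon so 6F = 2E.
V − E + F = -8 with E = 6F/2 gives 318 − (6/2 − 1)·F = -8, so F = 163 and E = 489.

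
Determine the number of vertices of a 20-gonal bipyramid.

A bipyramid over an n-gon has 2n triangular faces and n + 2 vertices: V = 20 + 2 = 22, E = 3·20 = 60, F = 2·20 = 40.

22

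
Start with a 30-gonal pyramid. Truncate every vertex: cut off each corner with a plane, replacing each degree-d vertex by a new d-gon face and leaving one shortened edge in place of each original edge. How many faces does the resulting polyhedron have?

62

The base solid has V = 31, E = 60, F = 31.
Truncation replaces each original edge-end by a new vertex, so V′ = 2E = 120.
Each original edge survives, and each old vertex of degree d contributes d new edges; summing degrees gives Σd = 2E, so E′ = E + 2E = 3E = 180.
Each original face survives and each original vertex becomes one new face: F′ = F + V = 62.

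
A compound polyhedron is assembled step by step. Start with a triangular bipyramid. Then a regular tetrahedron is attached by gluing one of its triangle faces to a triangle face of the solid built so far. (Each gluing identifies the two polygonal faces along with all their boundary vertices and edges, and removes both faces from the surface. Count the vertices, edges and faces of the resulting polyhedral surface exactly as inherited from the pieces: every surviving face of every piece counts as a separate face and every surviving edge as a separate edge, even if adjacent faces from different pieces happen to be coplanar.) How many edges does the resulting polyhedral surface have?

A triangular bipyramid: V=5, E=9, F=6.
Attach a regular tetrahedron (V=4, E=6, F=4) along a 3-gon: merge 3 vertices and 3 edges, delete both glued faces → V=6, E=12, F=8.
Check: V − E + F = 6 − 12 + 8 = 2.

12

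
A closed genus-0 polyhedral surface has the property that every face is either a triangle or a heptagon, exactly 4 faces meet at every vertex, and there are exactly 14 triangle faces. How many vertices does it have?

14

Let x be the number of heptagons; then F = 14 + x.
Edge–face incidences: 2E = 3·14 + 7·x = 42 + 7x.
Every vertex has degree 4, so 4V = 2E.
Euler: V − E + F = 2 ⇒ (2E)/4 − E + (14 + x) = 2.
Multiply by 8: 2·(2E) − 4·(2E) + 8·(14 + x) = 16, i.e. 112 + 8x − 2·(42 + 7x) = 16.
Collecting terms: −6x + 28 = 16, so −6x = −12, so x = 2.
Then 2E = 42 + 7·2 = 56, so E = 28, V = 2E/4 = 14, F = 14 + 2 = 16.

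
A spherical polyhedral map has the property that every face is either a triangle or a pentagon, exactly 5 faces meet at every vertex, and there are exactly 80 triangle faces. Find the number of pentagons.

Let x be the number of pentagons; then F = 80 + x.
Edge–face incidences: 2E = 3·80 + 5·x = 240 + 5x.
Every vertex has degree 5, so 5V = 2E.
Euler: V − E + F = 2 ⇒ (2E)/5 − E + (80 + x) = 2.
Multiply by 10: 2·(2E) − 5·(2E) + 10·(80 + x) = 20, i.e. 800 + 10x − 3·(240 + 5x) = 20.
Collecting terms: −5x + 80 = 20, so −5x = −60, so x = 12.
Then 2E = 240 + 5·12 = 300, so E = 150, V = 2E/5 = 60, F = 80 + 12 = 92.

12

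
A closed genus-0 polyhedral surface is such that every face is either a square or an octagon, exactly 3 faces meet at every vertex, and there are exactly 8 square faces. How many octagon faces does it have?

Let x be the number of octagons; then F = 8 + x.
Edge–face incidences: 2E = 4·8 + 8·x = 32 + 8x.
Every vertex has degree 3, so 3V = 2E.
Euler: V − E + F = 2 ⇒ (2E)/3 − E + (8 + x) = 2.
Multiply by 6: 2·(2E) − 3·(2E) + 6·(8 + x) = 12, i.e. 48 + 6x − (32 + 8x) = 12.
Collecting terms: −2x + 16 = 12, so −2x = −4, so x = 2.
Then 2E = 32 + 8·2 = 48, so E = 24, V = 2E/3 = 16, F = 8 + 2 = 10.

2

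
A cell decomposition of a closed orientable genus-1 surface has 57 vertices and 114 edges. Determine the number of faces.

57

For a closed orientable surface of genus 1, χ = 2 − 2·1 = 0.
F = 0 − V + E = 0 − 57 + 114 = 57.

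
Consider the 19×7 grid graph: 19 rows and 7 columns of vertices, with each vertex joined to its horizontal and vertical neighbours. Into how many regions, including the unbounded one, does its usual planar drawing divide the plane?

The grid has V = 19·7 = 133 vertices and E = 19·6 + 7·18 = 240 edges.
F = 2 − V + E = 2 − 133 + 240 = 109.

109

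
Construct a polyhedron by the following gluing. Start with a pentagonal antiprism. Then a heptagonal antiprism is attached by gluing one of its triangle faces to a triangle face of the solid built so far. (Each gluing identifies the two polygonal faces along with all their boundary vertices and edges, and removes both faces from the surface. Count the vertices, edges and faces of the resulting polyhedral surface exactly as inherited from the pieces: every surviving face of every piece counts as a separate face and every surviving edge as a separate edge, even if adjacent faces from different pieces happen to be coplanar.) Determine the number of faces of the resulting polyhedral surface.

A pentagonal antiprism: V=10, E=20, F=12.
Attach a heptagonal antiprism (V=14, E=28, F=16) along a 3-gon: merge 3 vertices and 3 edges, delete both glued faces → V=21, E=45, F=26.
Check: V − E + F = 21 − 45 + 26 = 2.

26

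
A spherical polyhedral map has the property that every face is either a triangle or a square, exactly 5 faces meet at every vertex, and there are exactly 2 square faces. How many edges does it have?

40

Let x be the number of triangles; then F = 2 + x.
Edge–face incidences: 2E = 4·2 + 3·x = 8 + 3x.
Every vertex has degree 5, so 5V = 2E.
Euler: V − E + F = 2 ⇒ (2E)/5 − E + (2 + x) = 2.
Multiply by 10: 2·(2E) − 5·(2E) + 10·(2 + x) = 20, i.e. 20 + 10x − 3·(8 + 3x) = 20.
Collecting terms: x − 4 = 20, so x = 24.
Then 2E = 8 + 3·24 = 80, so E = 40, V = 2E/5 = 16, F = 2 + 24 = 26.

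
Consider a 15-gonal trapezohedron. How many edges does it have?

60

The n-trapezohedron (dual of the n-antiprism) has V = 2·15 + 2 = 32, E = 4·15 = 60, F = 2·15 = 30.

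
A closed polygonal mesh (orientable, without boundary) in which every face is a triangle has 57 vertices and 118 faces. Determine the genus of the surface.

2

Every face is a triangle, so 2E = 3·118 = 354, giving E = 177.
χ = V − E + F = 57 − 177 + 118 = -2.
For a closed orientable surface χ = 2 − 2g, so g = (2 − (-2))/2 = 2.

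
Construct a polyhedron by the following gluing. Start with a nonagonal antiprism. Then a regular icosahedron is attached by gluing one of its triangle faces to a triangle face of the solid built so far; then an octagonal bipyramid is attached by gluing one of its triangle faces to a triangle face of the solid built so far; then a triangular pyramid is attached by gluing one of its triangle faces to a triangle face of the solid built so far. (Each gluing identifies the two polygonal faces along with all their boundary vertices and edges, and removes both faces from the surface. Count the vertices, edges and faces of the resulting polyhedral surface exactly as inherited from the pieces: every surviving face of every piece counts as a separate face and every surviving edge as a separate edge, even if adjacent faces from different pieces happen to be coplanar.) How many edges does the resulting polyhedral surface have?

87

A nonagonal antiprism: V=18, E=36, F=20.
Attach a regular icosahedron (V=12, E=30, F=20) along a 3-gon: merge 3 vertices and 3 edges, delete both glued faces → V=27, E=63, F=38.
Attach an octagonal bipyramid (V=10, E=24, F=16) along a 3-gon: merge 3 vertices and 3 edges, delete both glued faces → V=34, E=84, F=52.
Attach a triangular pyramid (V=4, E=6, F=4) along a 3-gon: merge 3 vertices and 3 edges, delete both glued faces → V=35, E=87, F=54.
Check: V − E + F = 35 − 87 + 54 = 2.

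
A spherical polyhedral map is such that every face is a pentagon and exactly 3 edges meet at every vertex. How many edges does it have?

Each face has 5 edges and each edge borders two faces, so 2E = 5F.
Each vertex has degree 3, so 3V = 2E and hence V = 5F/3.
Euler: V − E + F = 2 ⇒ (5F/3) − (5F/2) + F = 2.
Multiply by 6: (10 − 15 + 6)F = 12, i.e. 1F = 12.
So F = 12, E = 5·12/2 = 30, V = 5·12/3 = 20.

30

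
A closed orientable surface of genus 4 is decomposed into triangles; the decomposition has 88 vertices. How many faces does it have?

188

χ = 2 − 2·4 = -6, and every face is a triangle so 3F = 2E.
V − E + F = -6 with E = 3F/2 gives 88 − (3/2 − 1)·F = -6, so F = 188 and E = 282.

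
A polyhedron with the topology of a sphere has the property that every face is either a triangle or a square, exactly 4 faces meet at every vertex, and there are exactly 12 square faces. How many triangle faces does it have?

Let x be the number of triangles; then F = 12 + x.
Edge–face incidences: 2E = 4·12 + 3·x = 48 + 3x.
Every vertex has degree 4, so 4V = 2E.
Euler: V − E + F = 2 ⇒ (2E)/4 − E + (12 + x) = 2.
Multiply by 8: 2·(2E) − 4·(2E) + 8·(12 + x) = 16, i.e. 96 + 8x − 2·(48 + 3x) = 16.
Collecting terms: 2x = 16, so x = 8.
Then 2E = 48 + 3·8 = 72, so E = 36, V = 2E/4 = 18, F = 12 + 8 = 20.

8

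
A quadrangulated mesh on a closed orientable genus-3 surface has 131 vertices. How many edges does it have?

270

χ = 2 − 2·3 = -4, and every face is a square so 4F = 2E.
V − E + F = -4 with E = 4F/2 gives 131 − (4/2 − 1)·F = -4, so F = 135 and E = 270.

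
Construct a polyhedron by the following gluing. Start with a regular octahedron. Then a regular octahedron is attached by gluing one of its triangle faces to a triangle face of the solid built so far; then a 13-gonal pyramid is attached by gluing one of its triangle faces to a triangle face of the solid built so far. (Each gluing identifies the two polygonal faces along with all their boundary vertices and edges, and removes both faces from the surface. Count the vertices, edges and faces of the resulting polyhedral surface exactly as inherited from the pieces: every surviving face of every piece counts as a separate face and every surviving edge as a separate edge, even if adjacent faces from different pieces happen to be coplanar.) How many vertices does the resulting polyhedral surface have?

A regular octahedron: V=6, E=12, F=8.
Attach a regular octahedron (V=6, E=12, F=8) along a 3-gon: merge 3 vertices and 3 edges, delete both glued faces → V=9, E=21, F=14.
Attach a 13-gonal pyramid (V=14, E=26, F=14) along a 3-gon: merge 3 vertices and 3 edges, delete both glued faces → V=20, E=44, F=26.
Check: V − E + F = 20 − 44 + 26 = 2.

20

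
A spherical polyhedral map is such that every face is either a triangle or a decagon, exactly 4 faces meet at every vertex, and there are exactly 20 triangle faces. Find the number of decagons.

2

Let x be the number of decagons; then F = 20 + x.
Edge–face incidences: 2E = 3·20 + 10·x = 60 + 10x.
Every vertex has degree 4, so 4V = 2E.
Euler: V − E + F = 2 ⇒ (2E)/4 − E + (20 + x) = 2.
Multiply by 8: 2·(2E) − 4·(2E) + 8·(20 + x) = 16, i.e. 160 + 8x − 2·(60 + 10x) = 16.
Collecting terms: −12x + 40 = 16, so −12x = −24, so x = 2.
Then 2E = 60 + 10·2 = 80, so E = 40, V = 2E/4 = 20, F = 20 + 2 = 22.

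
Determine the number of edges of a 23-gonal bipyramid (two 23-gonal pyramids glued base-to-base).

A bipyramid over an n-gon has 2n triangular faces and n + 2 vertices: V = 23 + 2 = 25, E = 3·23 = 69, F = 2·23 = 46.

69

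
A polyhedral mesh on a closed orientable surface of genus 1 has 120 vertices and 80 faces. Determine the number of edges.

200

For a closed orientable surface of genus 1, χ = 2 − 2·1 = 0.
E = V + F − (0) = 120 + 80 − (0) = 200.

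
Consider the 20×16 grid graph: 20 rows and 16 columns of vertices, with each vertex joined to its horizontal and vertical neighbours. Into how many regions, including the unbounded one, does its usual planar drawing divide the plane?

286

The grid has V = 20·16 = 320 vertices and E = 20·15 + 16·19 = 604 edges.
F = 2 − V + E = 2 − 320 + 604 = 286.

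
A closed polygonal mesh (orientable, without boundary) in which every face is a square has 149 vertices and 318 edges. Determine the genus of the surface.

Every face is a square and each edge borders two faces, so 4F = 2·318, giving F = 159.
χ = V − E + F = 149 − 318 + 159 = -10.
For a closed orientable surface χ = 2 − 2g, so g = (2 − (-10))/2 = 6.

6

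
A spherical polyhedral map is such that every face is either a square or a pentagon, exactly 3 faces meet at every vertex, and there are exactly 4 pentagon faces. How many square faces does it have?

Let x be the number of squares; then F = 4 + x.
Edge–face incidences: 2E = 5·4 + 4·x = 20 + 4x.
Every vertex has degree 3, so 3V = 2E.
Euler: V − E + F = 2 ⇒ (2E)/3 − E + (4 + x) = 2.
Multiply by 6: 2·(2E) − 3·(2E) + 6·(4 + x) = 12, i.e. 24 + 6x − (20 + 4x) = 12.
Collecting terms: 2x + 4 = 12, so 2x = 8, so x = 4.
Then 2E = 20 + 4·4 = 36, so E = 18, V = 2E/3 = 12, F = 4 + 4 = 8.

4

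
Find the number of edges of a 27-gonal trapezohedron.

The n-trapezohedron (dual of the n-antiprism) has V = 2·27 + 2 = 56, E = 4·27 = 108, F = 2·27 = 54.

108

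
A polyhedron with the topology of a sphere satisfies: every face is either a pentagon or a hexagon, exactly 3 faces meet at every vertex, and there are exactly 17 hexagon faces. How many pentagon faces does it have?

Let x be the number of pentagons; then F = 17 + x.
Edge–face incidences: 2E = 6·17 + 5·x = 102 + 5x.
Every vertex has degree 3, so 3V = 2E.
Euler: V − E + F = 2 ⇒ (2E)/3 − E + (17 + x) = 2.
Multiply by 6: 2·(2E) − 3·(2E) + 6·(17 + x) = 12, i.e. 102 + 6x − (102 + 5x) = 12.
Collecting terms: x = 12.
Then 2E = 102 + 5·12 = 162, so E = 81, V = 2E/3 = 54, F = 17 + 12 = 29.

12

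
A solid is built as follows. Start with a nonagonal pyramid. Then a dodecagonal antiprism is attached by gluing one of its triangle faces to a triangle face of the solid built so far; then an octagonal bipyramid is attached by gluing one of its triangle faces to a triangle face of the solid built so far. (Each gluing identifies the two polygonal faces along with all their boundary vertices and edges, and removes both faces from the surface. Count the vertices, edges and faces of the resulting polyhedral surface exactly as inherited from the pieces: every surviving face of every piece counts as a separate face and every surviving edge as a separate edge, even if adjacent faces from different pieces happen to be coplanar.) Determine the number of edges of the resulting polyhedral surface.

A nonagonal pyramid: V=10, E=18, F=10.
Attach a dodecagonal antiprism (V=24, E=48, F=26) along a 3-gon: merge 3 vertices and 3 edges, delete both glued faces → V=31, E=63, F=34.
Attach an octagonal bipyramid (V=10, E=24, F=16) along a 3-gon: merge 3 vertices and 3 edges, delete both glued faces → V=38, E=84, F=48.
Check: V − E + F = 38 − 84 + 48 = 2.

84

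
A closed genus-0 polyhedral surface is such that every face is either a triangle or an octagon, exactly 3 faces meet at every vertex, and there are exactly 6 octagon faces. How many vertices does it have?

Let x be the number of triangles; then F = 6 + x.
Edge–face incidences: 2E = 8·6 + 3·x = 48 + 3x.
Every vertex has degree 3, so 3V = 2E.
Euler: V − E + F = 2 ⇒ (2E)/3 − E + (6 + x) = 2.
Multiply by 6: 2·(2E) − 3·(2E) + 6·(6 + x) = 12, i.e. 36 + 6x − (48 + 3x) = 12.
Collecting terms: 3x − 12 = 12, so 3x = 24, so x = 8.
Then 2E = 48 + 3·8 = 72, so E = 36, V = 2E/3 = 24, F = 6 + 8 = 14.

24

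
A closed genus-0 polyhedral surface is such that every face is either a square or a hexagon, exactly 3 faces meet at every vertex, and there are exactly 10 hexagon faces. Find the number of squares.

Let x be the number of squares; then F = 10 + x.
Edge–face incidences: 2E = 6·10 + 4·x = 60 + 4x.
Every vertex has degree 3, so 3V = 2E.
Euler: V − E + F = 2 ⇒ (2E)/3 − E + (10 + x) = 2.
Multiply by 6: 2·(2E) − 3·(2E) + 6·(10 + x) = 12, i.e. 60 + 6x − (60 + 4x) = 12.
Collecting terms: 2x = 12, so x = 6.
Then 2E = 60 + 4·6 = 84, so E = 42, V = 2E/3 = 28, F = 10 + 6 = 16.

6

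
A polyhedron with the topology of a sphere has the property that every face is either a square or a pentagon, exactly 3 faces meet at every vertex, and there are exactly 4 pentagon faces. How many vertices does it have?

Let x be the number of squares; then F = 4 + x.
Edge–face incidences: 2E = 5·4 + 4·x = 20 + 4x.
Every vertex has degree 3, so 3V = 2E.
Euler: V − E + F = 2 ⇒ (2E)/3 − E + (4 + x) = 2.
Multiply by 6: 2·(2E) − 3·(2E) + 6·(4 + x) = 12, i.e. 24 + 6x − (20 + 4x) = 12.
Collecting terms: 2x + 4 = 12, so 2x = 8, so x = 4.
Then 2E = 20 + 4·4 = 36, so E = 18, V = 2E/3 = 12, F = 4 + 4 = 8.

12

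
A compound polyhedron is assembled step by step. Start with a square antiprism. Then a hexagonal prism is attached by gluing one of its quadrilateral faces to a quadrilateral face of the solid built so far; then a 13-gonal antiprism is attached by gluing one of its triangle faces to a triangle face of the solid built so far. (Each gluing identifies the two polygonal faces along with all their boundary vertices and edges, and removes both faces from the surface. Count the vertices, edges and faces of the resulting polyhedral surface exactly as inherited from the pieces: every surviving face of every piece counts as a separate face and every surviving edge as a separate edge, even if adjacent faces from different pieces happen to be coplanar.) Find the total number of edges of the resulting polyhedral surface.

79

A square antiprism: V=8, E=16, F=10.
Attach a hexagonal prism (V=12, E=18, F=8) along a 4-gon: merge 4 vertices and 4 edges, delete both glued faces → V=16, E=30, F=16.
Attach a 13-gonal antiprism (V=26, E=52, F=28) along a 3-gon: merge 3 vertices and 3 edges, delete both glued faces → V=39, E=79, F=42.
Check: V − E + F = 39 − 79 + 42 = 2.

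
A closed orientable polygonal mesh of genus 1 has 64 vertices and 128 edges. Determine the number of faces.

For a closed orientable surface of genus 1, χ = 2 − 2·1 = 0.
F = 0 − V + E = 0 − 64 + 128 = 64.

64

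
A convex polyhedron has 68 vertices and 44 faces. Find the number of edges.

Here V − E + F = 2.
E = V + F − (2) = 68 + 44 − (2) = 110.

110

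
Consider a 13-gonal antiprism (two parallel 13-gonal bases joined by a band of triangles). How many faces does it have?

28

An antiprism on an n-gon has two n-gon caps and 2n triangles: V = 2·13 = 26, E = 4·13 = 52, F = 2·13 + 2 = 28.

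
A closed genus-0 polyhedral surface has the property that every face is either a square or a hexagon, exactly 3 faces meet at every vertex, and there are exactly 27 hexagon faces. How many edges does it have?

Let x be the number of squares; then F = 27 + x.
Edge–face incidences: 2E = 6·27 + 4·x = 162 + 4x.
Every vertex has degree 3, so 3V = 2E.
Euler: V − E + F = 2 ⇒ (2E)/3 − E + (27 + x) = 2.
Multiply by 6: 2·(2E) − 3·(2E) + 6·(27 + x) = 12, i.e. 162 + 6x − (162 + 4x) = 12.
Collecting terms: 2x = 12, so x = 6.
Then 2E = 162 + 4·6 = 186, so E = 93, V = 2E/3 = 62, F = 27 + 6 = 33.

93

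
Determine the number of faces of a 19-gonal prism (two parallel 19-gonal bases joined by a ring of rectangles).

21

A prism on an n-gon has two n-gon bases and n rectangular sides: V = 2·19 = 38, E = 3·19 = 57, F = 19 + 2 = 21.
Check: V − E + F = 38 − 57 + 21 = 2.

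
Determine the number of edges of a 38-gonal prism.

A prism on an n-gon has two n-gon bases and n rectangular sides: V = 2·38 = 76, E = 3·38 = 114, F = 38 + 2 = 40.

114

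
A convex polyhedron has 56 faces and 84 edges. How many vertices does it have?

30

Here V − E + F = 2.
V = 2 + E − F = 2 + 84 − 56 = 30.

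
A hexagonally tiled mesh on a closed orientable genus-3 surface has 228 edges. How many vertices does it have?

148

χ = 2 − 2·3 = -4, and every face is a hexagon so 6F = 2E.
F = 2E/6 = 76. Then V = -4 + E − F = -4 + 228 − 76 = 148.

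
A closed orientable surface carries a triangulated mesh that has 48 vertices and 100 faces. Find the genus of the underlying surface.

Every face is a triangle, so 2E = 3·100 = 300, giving E = 150.
χ = V − E + F = 48 − 150 + 100 = -2.
For a closed orientable surface χ = 2 − 2g, so g = (2 − (-2))/2 = 2.

2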